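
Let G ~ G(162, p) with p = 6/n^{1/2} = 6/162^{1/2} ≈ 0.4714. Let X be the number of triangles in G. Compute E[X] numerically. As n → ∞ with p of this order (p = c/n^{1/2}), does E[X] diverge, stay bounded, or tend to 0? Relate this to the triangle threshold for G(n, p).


Number of potential triangles: C(162, 3) = 695520.
Each occurs with probability p³ ≈ (0.4714)³ ≈ 1.0475656e-01.
By linearity: E[X] = C(162, 3)·p³ ≈ 695520 · 1.0475656e-01 ≈ 72860.28273.
Since α = 1/2 < 1, p = c/n^{1/2} ≫ 1/n is above the triangle threshold p ~ 1/n. Asymptotically E[X] ~ (c³/6)·n^{3(1−α)} = (6³/6)·n^{1.5} → ∞; triangles are abundant w.h.p.

E[X] ≈ 72860.28273; in regime p = Θ(1/n^{1/2}) E[X] diverges (above the triangle threshold p ~ 1/n).


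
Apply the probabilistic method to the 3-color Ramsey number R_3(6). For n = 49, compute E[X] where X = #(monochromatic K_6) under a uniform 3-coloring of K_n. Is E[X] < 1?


E[X] = C(49, 6) · 3^{1 − 15} = 13983816 · 3^{−14} = 13983816/4782969.
As a reduced fraction: E[X] = 4661272/1594323 ≈ 2.924.
Is E[X] < 1? NO.
Since E[X] ≥ 1, the first-moment bound is inconclusive at n = 49; it does NOT by itself certify R_3(6) > 49.

E[X] = 4661272/1594323 ≈ 2.924; E[X] ≥ 1; first-moment method inconclusive here.


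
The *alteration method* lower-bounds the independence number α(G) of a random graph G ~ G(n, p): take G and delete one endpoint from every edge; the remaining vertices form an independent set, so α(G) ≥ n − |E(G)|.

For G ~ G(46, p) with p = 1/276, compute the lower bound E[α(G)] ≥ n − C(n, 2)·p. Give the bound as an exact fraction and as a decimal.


E[|E(G)|] = C(46, 2)·p = 1035 · (1/276) = 15/4.
E[α(G)] ≥ n − E[|E(G)|] = 46 − 15/4 = 169/4.
Numerically: ≈ 42.2500.
(This is only a lower bound; the true E[α(G)] may be larger.)

E[α(G)] ≥ 169/4 ≈ 42.2500.


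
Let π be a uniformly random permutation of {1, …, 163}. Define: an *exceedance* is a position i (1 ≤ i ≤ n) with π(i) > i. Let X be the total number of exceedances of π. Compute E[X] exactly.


Write X = Σ_{i=1}^{163} X_i, where X_i = 1_{π(i) > i}.
For each fixed i, π(i) is uniform over {1, …, 163} (marginal of a uniform permutation), so P[π(i) > i] = (n − i)/n. Summing: Σ_{i=1}^{163} (n − i)/n = (0 + 1 + … + 162)/163 = 163(163 − 1)/(2·163) = (163 − 1)/2.
Hence E[X] = Σ_{i=1}^{163} (163 − i)/163 = 81 ≈ 81.000.

E[X] = 81 = 81.000.


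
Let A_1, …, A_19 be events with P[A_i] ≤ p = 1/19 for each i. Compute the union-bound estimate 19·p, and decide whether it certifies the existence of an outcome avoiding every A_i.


Union bound: P[∪_{i=1}^{19} A_i] ≤ Σ_i P[A_i] ≤ 19·p = 19·(1/19) = 1.
Numerically: 1 ≈ 1.000000.
Is 1 < 1? NO.
Since the bound 1 is ≥ 1, the union bound is uninformative here; it does NOT by itself certify existence.

19·p = 1 ≈ 1.000000; existence NOT certified by the union bound.


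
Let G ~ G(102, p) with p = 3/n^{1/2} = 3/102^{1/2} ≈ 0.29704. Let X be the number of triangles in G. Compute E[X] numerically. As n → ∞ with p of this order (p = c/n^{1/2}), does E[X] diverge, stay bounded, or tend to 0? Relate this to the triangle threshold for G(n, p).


Number of potential triangles: C(102, 3) = 171700.
Each occurs with probability p³ ≈ (0.29704)³ ≈ 2.6209788e-02.
By linearity: E[X] = C(102, 3)·p³ ≈ 171700 · 2.6209788e-02 ≈ 4500.22058.
Since α = 1/2 < 1, p = c/n^{1/2} ≫ 1/n is above the triangle threshold p ~ 1/n. Asymptotically E[X] ~ (c³/6)·n^{3(1−α)} = (3³/6)·n^{1.5} → ∞; triangles are abundant w.h.p.

E[X] ≈ 4500.22058; in regime p = Θ(1/n^{1/2}) E[X] diverges (above the triangle threshold p ~ 1/n).


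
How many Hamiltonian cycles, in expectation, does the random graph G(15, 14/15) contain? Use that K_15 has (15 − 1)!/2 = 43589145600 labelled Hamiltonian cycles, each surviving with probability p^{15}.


K_15 has (15 − 1)!/2 = 43589145600 labelled Hamiltonian cycles.
For each such Hamiltonian cycle H, let X_H = 1 if all 15 edges of H are present in G. Then P[X_H = 1] = p^{15} = (14/15)^{15} = 155568095557812224/437893890380859375.
By linearity of expectation: E[X] = Σ_H E[X_H] = 43589145600 · p^{15} = 43589145600 · 155568095557812224/437893890380859375 = 1116227221067356419653632/72081298828125.
Numerically: E[X] ≈ 1.55e+10.

E[X] = 43589145600 · (14/15)^{15} = 1116227221067356419653632/72081298828125 ≈ 1.55e+10.


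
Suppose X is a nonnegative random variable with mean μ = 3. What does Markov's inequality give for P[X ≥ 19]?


μ = E[X] = 3, a = 19.
Markov: P[X ≥ 19] ≤ μ/a = (3)/19 = 3/19.
Numerically: ≈ 0.157895.
(Since a = 19 > μ = 3.000000, the bound 3/19 is < 1 and informative.)

P[X ≥ 19] ≤ 3/19 ≈ 0.157895.


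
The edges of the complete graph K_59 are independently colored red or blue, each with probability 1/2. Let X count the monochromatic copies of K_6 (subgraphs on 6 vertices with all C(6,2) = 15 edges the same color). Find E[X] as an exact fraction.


Let X = Σ_S X_S over the C(59, 6) = 45057474 subsets S of size 6, where X_S = 1 if the K_6 on S is monochromatic.
For a fixed S, the K_6 on S has C(6, 2) = 15 edges. P[all 15 edges red] = (1/2)^15, and likewise for blue, so P[monochromatic] = 2·(1/2)^15 = 2^{1 − 15} = 1/16384.
By linearity of expectation: E[X] = C(59, 6) · 2^{1 − 15} = 45057474 · 1/16384 = 22528737/8192.
Numerically: E[X] ≈ 2750.08997.

E[X] = C(59,6)·2^(1−C(6,2)) = 22528737/8192 ≈ 2750.08997.


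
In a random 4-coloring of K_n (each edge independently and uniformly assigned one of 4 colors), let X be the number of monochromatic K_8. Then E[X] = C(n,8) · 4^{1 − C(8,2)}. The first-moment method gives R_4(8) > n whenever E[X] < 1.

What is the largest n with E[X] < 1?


We need C(n, 8) · 4^{1 − 28} < 1, i.e. C(n, 8) < 4^{28 − 1} = 18014398509481984.
Check values of n near the boundary:
  n = 404: C(404, 8) = 16415071523485570; 16415071523485570 < 18014398509481984? YES
  n = 405: C(405, 8) = 16745853821188050; 16745853821188050 < 18014398509481984? YES
  n = 406: C(406, 8) = 17082453897995850; 17082453897995850 < 18014398509481984? YES
  n = 407: C(407, 8) = 17424959239309050; 17424959239309050 < 18014398509481984? YES
  n = 408: C(408, 8) = 17773458424095231; 17773458424095231 < 18014398509481984? YES
  n = 409: C(409, 8) = 18128041135797879; 18128041135797879 < 18014398509481984? NO
The largest n with C(n, 8) < 18014398509481984 is n = 408 (where E[X] = 17773458424095231/18014398509481984 ≈ 0.9866). Hence R_4(8) > 408, i.e. R_4(8) ≥ 409.

Largest n = 408; hence R_4(8) > 408.


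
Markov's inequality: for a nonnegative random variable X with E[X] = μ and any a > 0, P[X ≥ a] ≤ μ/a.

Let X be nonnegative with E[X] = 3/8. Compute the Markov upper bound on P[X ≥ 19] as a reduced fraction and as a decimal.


μ = E[X] = 3/8, a = 19.
Markov: P[X ≥ 19] ≤ μ/a = (3/8)/19 = 3/152.
Numerically: ≈ 0.01974.
(Since a = 19 > μ = 0.37500, the bound 3/152 is < 1 and informative.)

P[X ≥ 19] ≤ 3/152 ≈ 0.01974.


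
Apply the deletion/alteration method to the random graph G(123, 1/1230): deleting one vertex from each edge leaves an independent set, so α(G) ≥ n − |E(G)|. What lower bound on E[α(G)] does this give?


E[|E(G)|] = C(123, 2)·p = 7503 · (1/1230) = 61/10.
E[α(G)] ≥ n − E[|E(G)|] = 123 − 61/10 = 1169/10.
Numerically: ≈ 116.900.
(This is only a lower bound; the true E[α(G)] may be larger.)

E[α(G)] ≥ 1169/10 ≈ 116.900.


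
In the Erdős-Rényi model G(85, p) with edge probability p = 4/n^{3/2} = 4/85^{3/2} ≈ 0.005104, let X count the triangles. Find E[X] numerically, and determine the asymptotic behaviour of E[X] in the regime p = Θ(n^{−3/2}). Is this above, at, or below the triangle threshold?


Number of potential triangles: C(85, 3) = 98770.
Each occurs with probability p³ ≈ (0.005104)³ ≈ 1.329826e-07.
By linearity: E[X] = C(85, 3)·p³ ≈ 98770 · 1.329826e-07 ≈ 0.0131.
Since α = 3/2 > 1, p = c/n^{3/2} = o(1/n) is below the triangle threshold p ~ 1/n. Asymptotically E[X] ~ (c³/6)·n^{3(1−α)} = (4³/6)·n^{-1.5} → 0, so by Markov's inequality G has no triangles w.h.p.

E[X] ≈ 0.0131; in regime p = Θ(1/n^{3/2}) E[X] tends to 0 (below the triangle threshold p ~ 1/n).


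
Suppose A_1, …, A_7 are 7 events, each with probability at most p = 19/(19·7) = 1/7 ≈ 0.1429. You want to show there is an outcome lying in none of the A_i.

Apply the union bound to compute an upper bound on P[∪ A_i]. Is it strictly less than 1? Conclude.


Union bound: P[∪_{i=1}^{7} A_i] ≤ Σ_i P[A_i] ≤ 7·p = 7·(1/7) = 1.
Numerically: 1 ≈ 1.0000.
Is 1 < 1? NO.
Since the bound 1 is ≥ 1, the union bound is uninformative here; it does NOT by itself certify existence.

7·p = 1 ≈ 1.0000; existence NOT certified by the union bound.


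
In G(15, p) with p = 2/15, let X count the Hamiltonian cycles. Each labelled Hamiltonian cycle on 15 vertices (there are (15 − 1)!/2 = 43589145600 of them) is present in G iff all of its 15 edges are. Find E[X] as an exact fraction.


K_15 has (15 − 1)!/2 = 43589145600 labelled Hamiltonian cycles.
For each such Hamiltonian cycle H, let X_H = 1 if all 15 edges of H are present in G. Then P[X_H = 1] = p^{15} = (2/15)^{15} = 32768/437893890380859375.
By linearity of expectation: E[X] = Σ_H E[X_H] = 43589145600 · p^{15} = 43589145600 · 32768/437893890380859375 = 235115905024/72081298828125.
Numerically: E[X] ≈ 0.00326182.

E[X] = 43589145600 · (2/15)^{15} = 235115905024/72081298828125 ≈ 0.00326182.


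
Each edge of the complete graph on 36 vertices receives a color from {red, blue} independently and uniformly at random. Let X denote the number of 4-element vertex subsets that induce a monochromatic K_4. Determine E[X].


Let X = Σ_S X_S over the C(36, 4) = 58905 subsets S of size 4, where X_S = 1 if the K_4 on S is monochromatic.
For a fixed S, the K_4 on S has C(4, 2) = 6 edges. P[all 6 edges red] = (1/2)^6, and likewise for blue, so P[monochromatic] = 2·(1/2)^6 = 2^{1 − 6} = 1/32.
By linearity: E[X] = C(36, 4) · 2^{1 − 6} = 58905 · 1/32 = 58905/32.
Numerically: E[X] ≈ 1840.78125.

E[X] = C(36,4)·2^(1−C(4,2)) = 58905/32 ≈ 1840.78125.


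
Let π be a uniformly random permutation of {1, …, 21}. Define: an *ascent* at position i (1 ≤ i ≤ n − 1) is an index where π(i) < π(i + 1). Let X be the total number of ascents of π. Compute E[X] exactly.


Write X = Σ X_I over i = 1, …, 20, with X_I the indicator of one ascent.
There are 20 indicators.
For each fixed i, the pair (π(i), π(i+1)) is a uniformly random ordered pair of distinct values from {1, …, 21}; by symmetry P[π(i) < π(i+1)] = 1/2.
By linearity: E[X] = 20 · (1/2) = (21 − 1) · (1/2) = 10 ≈ 10.000000.

E[X] = 10 = 10.000000.


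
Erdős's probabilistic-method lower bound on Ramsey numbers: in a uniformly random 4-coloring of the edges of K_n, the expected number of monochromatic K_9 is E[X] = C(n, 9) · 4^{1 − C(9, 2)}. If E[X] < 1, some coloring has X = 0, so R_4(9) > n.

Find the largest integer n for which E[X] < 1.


We need C(n, 9) · 4^{1 − 36} < 1, i.e. C(n, 9) < 4^{36 − 1} = 1180591620717411303424.
Check values of n near the boundary:
  n = 909: C(909, 9) = 1122169012923711463931; 1122169012923711463931 < 1180591620717411303424? YES
  n = 910: C(910, 9) = 1133378248346922788210; 1133378248346922788210 < 1180591620717411303424? YES
  n = 911: C(911, 9) = 1144686900492291197405; 1144686900492291197405 < 1180591620717411303424? YES
  n = 912: C(912, 9) = 1156095740032081475120; 1156095740032081475120 < 1180591620717411303424? YES
  n = 913: C(913, 9) = 1167605542753639808390; 1167605542753639808390 < 1180591620717411303424? YES
  n = 914: C(914, 9) = 1179217089587653905932; 1179217089587653905932 < 1180591620717411303424? YES
  n = 915: C(915, 9) = 1190931166636537885130; 1190931166636537885130 < 1180591620717411303424? NO
The largest n with C(n, 9) < 1180591620717411303424 is n = 914 (where E[X] = 294804272396913476483/295147905179352825856 ≈ 0.99884). Hence R_4(9) > 914, i.e. R_4(9) ≥ 915.

Largest n = 914; hence R_4(9) > 914.


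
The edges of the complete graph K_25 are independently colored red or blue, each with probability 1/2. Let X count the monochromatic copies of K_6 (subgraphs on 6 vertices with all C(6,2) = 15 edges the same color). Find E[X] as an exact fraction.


Let X = Σ_S X_S over the C(25, 6) = 177100 subsets S of size 6, where X_S = 1 if the K_6 on S is monochromatic.
For a fixed S, the K_6 on S has C(6, 2) = 15 edges. P[all 15 edges red] = (1/2)^15, and likewise for blue, so P[monochromatic] = 2·(1/2)^15 = 2^{1 − 15} = 1/16384.
By linearity: E[X] = C(25, 6) · 2^{1 − 15} = 177100 · 1/16384 = 44275/4096.
Numerically: E[X] ≈ 10.80933.

E[X] = C(25,6)·2^(1−C(6,2)) = 44275/4096 ≈ 10.80933.


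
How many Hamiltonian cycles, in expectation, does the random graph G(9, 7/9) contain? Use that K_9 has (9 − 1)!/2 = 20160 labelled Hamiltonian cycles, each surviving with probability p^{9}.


K_9 has (9 − 1)!/2 = 20160 labelled Hamiltonian cycles.
For each such Hamiltonian cycle H, let X_H = 1 if all 9 edges of H are present in G. Then P[X_H = 1] = p^{9} = (7/9)^{9} = 40353607/387420489.
By linearity of expectation: E[X] = Σ_H E[X_H] = 20160 · p^{9} = 20160 · 40353607/387420489 = 90392079680/43046721.
Numerically: E[X] ≈ 2.1e+03.

E[X] = 20160 · (7/9)^{9} = 90392079680/43046721 ≈ 2.1e+03.


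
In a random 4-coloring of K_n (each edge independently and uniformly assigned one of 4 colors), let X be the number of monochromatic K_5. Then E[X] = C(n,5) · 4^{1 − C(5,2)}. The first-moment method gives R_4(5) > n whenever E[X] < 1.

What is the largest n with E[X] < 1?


We need C(n, 5) · 4^{1 − 10} < 1, i.e. C(n, 5) < 4^{10 − 1} = 262144.
Check values of n near the boundary:
  n = 28: C(28, 5) = 98280; 98280 < 262144? YES
  n = 29: C(29, 5) = 118755; 118755 < 262144? YES
  n = 30: C(30, 5) = 142506; 142506 < 262144? YES
  n = 31: C(31, 5) = 169911; 169911 < 262144? YES
  n = 32: C(32, 5) = 201376; 201376 < 262144? YES
  n = 33: C(33, 5) = 237336; 237336 < 262144? YES
  n = 34: C(34, 5) = 278256; 278256 < 262144? NO
  n = 35: C(35, 5) = 324632; 324632 < 262144? NO
  n = 36: C(36, 5) = 376992; 376992 < 262144? NO
The largest n with C(n, 5) < 262144 is n = 33 (where E[X] = 29667/32768 ≈ 0.905365). Hence R_4(5) > 33, i.e. R_4(5) ≥ 34.

Largest n = 33; hence R_4(5) > 33.


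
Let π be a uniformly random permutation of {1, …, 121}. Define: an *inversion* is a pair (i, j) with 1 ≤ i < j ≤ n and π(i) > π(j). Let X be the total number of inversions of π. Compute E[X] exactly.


Write X = Σ X_I over the C(121, 2) = 7260 pairs i < j, with X_I the indicator of one inversion.
There are 7260 indicators.
For each fixed pair i < j, the values π(i) and π(j) are two distinct elements of {1, …, 121} in uniformly random order; by symmetry P[π(i) > π(j)] = 1/2.
By linearity: E[X] = 7260 · (1/2) = C(121, 2) · (1/2) = 7260/2 = 3630 ≈ 3630.0000.

E[X] = 3630 = 3630.0000.


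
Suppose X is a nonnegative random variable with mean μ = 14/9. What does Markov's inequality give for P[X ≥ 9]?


μ = E[X] = 14/9, a = 9.
Markov: P[X ≥ 9] ≤ μ/a = (14/9)/9 = 14/81.
Numerically: ≈ 0.172840.
(Since a = 9 > μ = 1.555556, the bound 14/81 is < 1 and informative.)

P[X ≥ 9] ≤ 14/81 ≈ 0.172840.


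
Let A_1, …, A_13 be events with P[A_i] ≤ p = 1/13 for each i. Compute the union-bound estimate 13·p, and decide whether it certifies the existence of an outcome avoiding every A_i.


Union bound: P[∪_{i=1}^{13} A_i] ≤ Σ_i P[A_i] ≤ 13·p = 13·(1/13) = 1.
Numerically: 1 ≈ 1.0000.
Is 1 < 1? NO.
Since the bound 1 is ≥ 1, the union bound is uninformative here; it does NOT by itself certify existence.

13·p = 1 ≈ 1.0000; existence NOT certified by the union bound.


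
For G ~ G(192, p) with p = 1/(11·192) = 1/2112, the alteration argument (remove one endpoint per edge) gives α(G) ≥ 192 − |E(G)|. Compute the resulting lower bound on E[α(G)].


E[|E(G)|] = C(192, 2)·p = 18336 · (1/2112) = 191/22.
E[α(G)] ≥ n − E[|E(G)|] = 192 − 191/22 = 4033/22.
Numerically: ≈ 183.3182.
(This is only a lower bound; the true E[α(G)] may be larger.)

E[α(G)] ≥ 4033/22 ≈ 183.3182.


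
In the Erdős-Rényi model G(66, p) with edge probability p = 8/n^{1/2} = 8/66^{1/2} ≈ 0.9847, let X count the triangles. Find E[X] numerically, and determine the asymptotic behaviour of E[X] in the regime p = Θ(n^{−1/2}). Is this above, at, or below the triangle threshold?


Number of potential triangles: C(66, 3) = 45760.
Each occurs with probability p³ ≈ (0.9847)³ ≈ 9.548916e-01.
By linearity: E[X] = C(66, 3)·p³ ≈ 45760 · 9.548916e-01 ≈ 43695.8381.
Since α = 1/2 < 1, p = c/n^{1/2} ≫ 1/n is above the triangle threshold p ~ 1/n. Asymptotically E[X] ~ (c³/6)·n^{3(1−α)} = (8³/6)·n^{1.5} → ∞; triangles are abundant w.h.p.

E[X] ≈ 43695.8381; in regime p = Θ(1/n^{1/2}) E[X] diverges (above the triangle threshold p ~ 1/n).


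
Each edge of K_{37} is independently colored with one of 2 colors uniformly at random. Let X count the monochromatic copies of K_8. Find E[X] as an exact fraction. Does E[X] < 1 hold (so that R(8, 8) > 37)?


E[X] = C(37, 8) · 2^{1 − 28} = 38608020 · 2^{−27} = 38608020/134217728.
As a reduced fraction: E[X] = 9652005/33554432 ≈ 0.28765.
Is E[X] < 1? YES.
Since E[X] < 1, there exists a 2-coloring of K_{37} with no monochromatic K_8; hence R(8, 8) > 37.

E[X] = 9652005/33554432 ≈ 0.28765; E[X] < 1, so R(8, 8) > 37.


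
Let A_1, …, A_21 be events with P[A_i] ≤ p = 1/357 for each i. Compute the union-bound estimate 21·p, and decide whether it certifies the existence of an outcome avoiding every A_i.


Union bound: P[∪_{i=1}^{21} A_i] ≤ Σ_i P[A_i] ≤ 21·p = 21·(1/357) = 1/17.
Numerically: 1/17 ≈ 0.058824.
Is 1/17 < 1? YES.
Since P[∪ A_i] ≤ 1/17 < 1, the complement has P[∩ A_i^c] ≥ 1 − 1/17 = 16/17 > 0, so some outcome avoids every A_i.

21·p = 1/17 ≈ 0.058824; existence CERTIFIED by the union bound.


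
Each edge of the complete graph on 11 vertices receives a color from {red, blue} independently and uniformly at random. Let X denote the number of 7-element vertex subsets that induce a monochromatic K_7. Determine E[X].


Let X = Σ_S X_S over the C(11, 7) = 330 subsets S of size 7, where X_S = 1 if the K_7 on S is monochromatic.
For a fixed S, the K_7 on S has C(7, 2) = 21 edges. P[all 21 edges red] = (1/2)^21, and likewise for blue, so P[monochromatic] = 2·(1/2)^21 = 2^{1 − 21} = 1/1048576.
By linearity of expectation: E[X] = C(11, 7) · 2^{1 − 21} = 330 · 1/1048576 = 165/524288.
Numerically: E[X] ≈ 0.0003.

E[X] = C(11,7)·2^(1−C(7,2)) = 165/524288 ≈ 0.0003.


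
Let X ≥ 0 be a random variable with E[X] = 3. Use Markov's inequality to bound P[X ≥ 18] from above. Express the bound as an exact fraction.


μ = E[X] = 3, a = 18.
Markov: P[X ≥ 18] ≤ μ/a = (3)/18 = 1/6.
Numerically: ≈ 0.16667.
(Since a = 18 > μ = 3.00000, the bound 1/6 is < 1 and informative.)

P[X ≥ 18] ≤ 1/6 ≈ 0.16667.


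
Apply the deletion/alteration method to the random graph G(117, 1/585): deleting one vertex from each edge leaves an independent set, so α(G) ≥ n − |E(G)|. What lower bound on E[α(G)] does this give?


E[|E(G)|] = C(117, 2)·p = 6786 · (1/585) = 58/5.
E[α(G)] ≥ n − E[|E(G)|] = 117 − 58/5 = 527/5.
Numerically: ≈ 105.400000.
(This is only a lower bound; the true E[α(G)] may be larger.)

E[α(G)] ≥ 527/5 ≈ 105.400000.


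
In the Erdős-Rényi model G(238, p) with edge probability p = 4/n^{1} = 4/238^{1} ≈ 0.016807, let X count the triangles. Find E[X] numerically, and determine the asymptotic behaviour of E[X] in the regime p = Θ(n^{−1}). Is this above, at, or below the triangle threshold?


Number of potential triangles: C(238, 3) = 2218636.
Each occurs with probability p³ ≈ (0.016807)³ ≈ 4.7473265e-06.
By linearity: E[X] = C(238, 3)·p³ ≈ 2218636 · 4.7473265e-06 ≈ 10.53259.
Here α = 1, so p = 4/n is exactly at the triangle threshold p ~ 1/n. Asymptotically E[X] → c³/6 = 4³/6 = 32/3 ≈ 10.66667, a bounded constant. In this regime the triangle count is asymptotically Poisson(c³/6).

E[X] ≈ 10.53259; in regime p = Θ(1/n^{1}) E[X] stays bounded (at the triangle threshold p ~ 1/n).


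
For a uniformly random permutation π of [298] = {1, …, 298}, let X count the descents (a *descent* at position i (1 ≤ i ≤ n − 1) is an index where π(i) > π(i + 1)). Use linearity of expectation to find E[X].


Write X = Σ X_I over i = 1, …, 297, with X_I the indicator of one descent.
There are 297 indicators.
For each fixed i, the pair (π(i), π(i+1)) is a uniformly random ordered pair of distinct values from {1, …, 298}; by symmetry P[π(i) > π(i+1)] = 1/2.
By linearity: E[X] = 297 · (1/2) = (298 − 1) · (1/2) = 297/2 ≈ 148.50000.

E[X] = 297/2 = 148.50000.


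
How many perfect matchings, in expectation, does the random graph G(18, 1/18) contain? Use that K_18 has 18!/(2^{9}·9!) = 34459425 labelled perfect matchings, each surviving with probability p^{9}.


K_18 has 18!/(2^{9}·9!) = 34459425 labelled perfect matchings.
For each such perfect matching H, let X_H = 1 if all 9 edges of H are present in G. Then P[X_H = 1] = p^{9} = (1/18)^{9} = 1/198359290368.
By linearity of expectation: E[X] = Σ_H E[X_H] = 34459425 · p^{9} = 34459425 · 1/198359290368 = 425425/2448880128.
Numerically: E[X] ≈ 0.000173722.

E[X] = 34459425 · (1/18)^{9} = 425425/2448880128 ≈ 0.000173722.


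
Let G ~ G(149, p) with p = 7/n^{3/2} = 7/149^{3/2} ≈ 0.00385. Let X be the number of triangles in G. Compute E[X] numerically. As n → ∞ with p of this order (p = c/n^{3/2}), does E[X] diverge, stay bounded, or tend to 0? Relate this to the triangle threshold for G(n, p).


Number of potential triangles: C(149, 3) = 540274.
Each occurs with probability p³ ≈ (0.00385)³ ≈ 5.70106e-08.
By linearity: E[X] = C(149, 3)·p³ ≈ 540274 · 5.70106e-08 ≈ 0.031.
Since α = 3/2 > 1, p = c/n^{3/2} = o(1/n) is below the triangle threshold p ~ 1/n. Asymptotically E[X] ~ (c³/6)·n^{3(1−α)} = (7³/6)·n^{-1.5} → 0, so by Markov's inequality G has no triangles w.h.p.

E[X] ≈ 0.031; in regime p = Θ(1/n^{3/2}) E[X] tends to 0 (below the triangle threshold p ~ 1/n).


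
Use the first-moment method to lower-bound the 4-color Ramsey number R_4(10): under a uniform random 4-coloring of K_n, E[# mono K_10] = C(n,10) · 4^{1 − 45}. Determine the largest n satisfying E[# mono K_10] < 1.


We need C(n, 10) · 4^{1 − 45} < 1, i.e. C(n, 10) < 4^{45 − 1} = 309485009821345068724781056.
Check values of n near the boundary:
  n = 2021: C(2021, 10) = 306347841644770462864800616; 306347841644770462864800616 < 309485009821345068724781056? YES
  n = 2022: C(2022, 10) = 307870445231474093395937796; 307870445231474093395937796 < 309485009821345068724781056? YES
  n = 2023: C(2023, 10) = 309399856285778485315440716; 309399856285778485315440716 < 309485009821345068724781056? YES
  n = 2024: C(2024, 10) = 310936101848269937576192656; 310936101848269937576192656 < 309485009821345068724781056? NO
  n = 2025: C(2025, 10) = 312479209053472269772600560; 312479209053472269772600560 < 309485009821345068724781056? NO
The largest n with C(n, 10) < 309485009821345068724781056 is n = 2023 (where E[X] = 77349964071444621328860179/77371252455336267181195264 ≈ 0.999725). Hence R_4(10) > 2023, i.e. R_4(10) ≥ 2024.

Largest n = 2023; hence R_4(10) > 2023.


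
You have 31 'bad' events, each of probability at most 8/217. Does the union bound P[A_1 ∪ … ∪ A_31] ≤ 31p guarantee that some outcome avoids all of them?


Union bound: P[∪_{i=1}^{31} A_i] ≤ Σ_i P[A_i] ≤ 31·p = 31·(8/217) = 8/7.
Numerically: 8/7 ≈ 1.143.
Is 8/7 < 1? NO.
Since the bound 8/7 is ≥ 1, the union bound is uninformative here; it does NOT by itself certify existence.

31·p = 8/7 ≈ 1.143; existence NOT certified by the union bound.


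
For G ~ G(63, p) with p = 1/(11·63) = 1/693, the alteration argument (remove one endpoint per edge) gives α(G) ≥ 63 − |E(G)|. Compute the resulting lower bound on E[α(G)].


E[|E(G)|] = C(63, 2)·p = 1953 · (1/693) = 31/11.
E[α(G)] ≥ n − E[|E(G)|] = 63 − 31/11 = 662/11.
Numerically: ≈ 60.182.
(This is only a lower bound; the true E[α(G)] may be larger.)

E[α(G)] ≥ 662/11 ≈ 60.182.


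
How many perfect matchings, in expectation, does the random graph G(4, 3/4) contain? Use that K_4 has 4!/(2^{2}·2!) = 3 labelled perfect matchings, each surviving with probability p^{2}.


K_4 has 4!/(2^{2}·2!) = 3 labelled perfect matchings.
For each such perfect matching H, let X_H = 1 if all 2 edges of H are present in G. Then P[X_H = 1] = p^{2} = (3/4)^{2} = 9/16.
By linearity of expectation: E[X] = Σ_H E[X_H] = 3 · p^{2} = 3 · 9/16 = 27/16.
Numerically: E[X] ≈ 1.69.

E[X] = 3 · (3/4)^{2} = 27/16 ≈ 1.69.


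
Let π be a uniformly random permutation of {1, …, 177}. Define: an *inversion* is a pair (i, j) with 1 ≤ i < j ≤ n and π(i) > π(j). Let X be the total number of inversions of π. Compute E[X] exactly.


Write X = Σ X_I over the C(177, 2) = 15576 pairs i < j, with X_I the indicator of one inversion.
There are 15576 indicators.
For each fixed pair i < j, the values π(i) and π(j) are two distinct elements of {1, …, 177} in uniformly random order; by symmetry P[π(i) > π(j)] = 1/2.
By linearity: E[X] = 15576 · (1/2) = C(177, 2) · (1/2) = 15576/2 = 7788 ≈ 7788.0000.

E[X] = 7788 = 7788.0000.


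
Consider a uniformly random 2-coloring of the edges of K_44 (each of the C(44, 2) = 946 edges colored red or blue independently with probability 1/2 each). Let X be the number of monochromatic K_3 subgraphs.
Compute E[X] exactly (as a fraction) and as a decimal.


Let X = Σ_S X_S over the C(44, 3) = 13244 subsets S of size 3, where X_S = 1 if the K_3 on S is monochromatic.
For a fixed S, the K_3 on S has C(3, 2) = 3 edges. P[all 3 edges red] = (1/2)^3, and likewise for blue, so P[monochromatic] = 2·(1/2)^3 = 2^{1 − 3} = 1/4.
Summing: E[X] = C(44, 3) · 2^{1 − 3} = 13244 · 1/4 = 3311.
Numerically: E[X] ≈ 3311.00000.

E[X] = C(44,3)·2^(1−C(3,2)) = 3311 ≈ 3311.00000.


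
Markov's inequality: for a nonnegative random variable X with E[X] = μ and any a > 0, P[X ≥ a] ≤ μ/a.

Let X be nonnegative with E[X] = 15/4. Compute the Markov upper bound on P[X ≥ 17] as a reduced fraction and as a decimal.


μ = E[X] = 15/4, a = 17.
Markov: P[X ≥ 17] ≤ μ/a = (15/4)/17 = 15/68.
Numerically: ≈ 0.221.
(Since a = 17 > μ = 3.750, the bound 15/68 is < 1 and informative.)

P[X ≥ 17] ≤ 15/68 ≈ 0.221.


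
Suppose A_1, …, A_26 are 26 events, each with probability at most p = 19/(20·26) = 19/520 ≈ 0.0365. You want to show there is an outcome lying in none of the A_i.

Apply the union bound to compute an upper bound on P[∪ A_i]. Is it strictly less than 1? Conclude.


Union bound: P[∪_{i=1}^{26} A_i] ≤ Σ_i P[A_i] ≤ 26·p = 26·(19/520) = 19/20.
Numerically: 19/20 ≈ 0.9500.
Is 19/20 < 1? YES.
Since P[∪ A_i] ≤ 19/20 < 1, the complement has P[∩ A_i^c] ≥ 1 − 19/20 = 1/20 > 0, so some outcome avoids every A_i.

26·p = 19/20 ≈ 0.9500; existence CERTIFIED by the union bound.


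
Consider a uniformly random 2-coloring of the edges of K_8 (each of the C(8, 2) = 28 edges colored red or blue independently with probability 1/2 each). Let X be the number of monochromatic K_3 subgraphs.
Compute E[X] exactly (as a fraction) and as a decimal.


Let X = Σ_S X_S over the C(8, 3) = 56 subsets S of size 3, where X_S = 1 if the K_3 on S is monochromatic.
For a fixed S, the K_3 on S has C(3, 2) = 3 edges. P[all 3 edges red] = (1/2)^3, and likewise for blue, so P[monochromatic] = 2·(1/2)^3 = 2^{1 − 3} = 1/4.
By linearity: E[X] = C(8, 3) · 2^{1 − 3} = 56 · 1/4 = 14.
Numerically: E[X] ≈ 14.0000.

E[X] = C(8,3)·2^(1−C(3,2)) = 14 ≈ 14.0000.


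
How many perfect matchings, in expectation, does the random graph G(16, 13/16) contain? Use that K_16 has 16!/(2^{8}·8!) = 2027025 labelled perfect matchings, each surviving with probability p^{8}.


K_16 has 16!/(2^{8}·8!) = 2027025 labelled perfect matchings.
For each such perfect matching H, let X_H = 1 if all 8 edges of H are present in G. Then P[X_H = 1] = p^{8} = (13/16)^{8} = 815730721/4294967296.
By linearity: E[X] = Σ_H E[X_H] = 2027025 · p^{8} = 2027025 · 815730721/4294967296 = 1653506564735025/4294967296.
Numerically: E[X] ≈ 3.8499e+05.

E[X] = 2027025 · (13/16)^{8} = 1653506564735025/4294967296 ≈ 3.8499e+05.


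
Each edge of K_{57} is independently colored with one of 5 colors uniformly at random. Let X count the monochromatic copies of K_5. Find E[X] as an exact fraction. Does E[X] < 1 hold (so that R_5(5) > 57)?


E[X] = C(57, 5) · 5^{1 − 10} = 4187106 · 5^{−9} = 4187106/1953125.
As a reduced fraction: E[X] = 4187106/1953125 ≈ 2.1438.
Is E[X] < 1? NO.
Since E[X] ≥ 1, the first-moment bound is inconclusive at n = 57; it does NOT by itself certify R_5(5) > 57.

E[X] = 4187106/1953125 ≈ 2.1438; E[X] ≥ 1; first-moment method inconclusive here.


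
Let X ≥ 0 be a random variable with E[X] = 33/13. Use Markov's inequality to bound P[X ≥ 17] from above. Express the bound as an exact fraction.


μ = E[X] = 33/13, a = 17.
Markov: P[X ≥ 17] ≤ μ/a = (33/13)/17 = 33/221.
Numerically: ≈ 0.1493.
(Since a = 17 > μ = 2.5385, the bound 33/221 is < 1 and informative.)

P[X ≥ 17] ≤ 33/221 ≈ 0.1493.


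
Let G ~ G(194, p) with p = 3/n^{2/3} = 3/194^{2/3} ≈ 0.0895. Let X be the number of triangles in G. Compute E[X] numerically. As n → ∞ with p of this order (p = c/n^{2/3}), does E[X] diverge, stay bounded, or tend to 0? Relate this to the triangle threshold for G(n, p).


Number of potential triangles: C(194, 3) = 1198144.
Each occurs with probability p³ ≈ (0.0895)³ ≈ 7.17398e-04.
By linearity: E[X] = C(194, 3)·p³ ≈ 1198144 · 7.17398e-04 ≈ 859.546.
Since α = 2/3 < 1, p = c/n^{2/3} ≫ 1/n is above the triangle threshold p ~ 1/n. Asymptotically E[X] ~ (c³/6)·n^{3(1−α)} = (3³/6)·n^{1} → ∞; triangles are abundant w.h.p.

E[X] ≈ 859.546; in regime p = Θ(1/n^{2/3}) E[X] diverges (above the triangle threshold p ~ 1/n).


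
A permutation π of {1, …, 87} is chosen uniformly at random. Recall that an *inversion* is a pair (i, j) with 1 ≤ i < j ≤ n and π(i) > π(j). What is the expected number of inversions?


Write X = Σ X_I over the C(87, 2) = 3741 pairs i < j, with X_I the indicator of one inversion.
There are 3741 indicators.
For each fixed pair i < j, the values π(i) and π(j) are two distinct elements of {1, …, 87} in uniformly random order; by symmetry P[π(i) > π(j)] = 1/2.
By linearity: E[X] = 3741 · (1/2) = C(87, 2) · (1/2) = 3741/2 = 3741/2 ≈ 1870.500000.

E[X] = 3741/2 = 1870.500000.


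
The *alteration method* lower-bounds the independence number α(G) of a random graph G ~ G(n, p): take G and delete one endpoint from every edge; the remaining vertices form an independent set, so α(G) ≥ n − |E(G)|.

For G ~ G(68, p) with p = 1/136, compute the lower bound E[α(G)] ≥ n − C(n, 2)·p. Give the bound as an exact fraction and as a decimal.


E[|E(G)|] = C(68, 2)·p = 2278 · (1/136) = 67/4.
E[α(G)] ≥ n − E[|E(G)|] = 68 − 67/4 = 205/4.
Numerically: ≈ 51.250.
(This is only a lower bound; the true E[α(G)] may be larger.)

E[α(G)] ≥ 205/4 ≈ 51.250.


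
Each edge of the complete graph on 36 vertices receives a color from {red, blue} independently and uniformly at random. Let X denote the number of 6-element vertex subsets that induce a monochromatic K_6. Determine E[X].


Let X = Σ_S X_S over the C(36, 6) = 1947792 subsets S of size 6, where X_S = 1 if the K_6 on S is monochromatic.
For a fixed S, the K_6 on S has C(6, 2) = 15 edges. P[all 15 edges red] = (1/2)^15, and likewise for blue, so P[monochromatic] = 2·(1/2)^15 = 2^{1 − 15} = 1/16384.
By linearity: E[X] = C(36, 6) · 2^{1 − 15} = 1947792 · 1/16384 = 121737/1024.
Numerically: E[X] ≈ 118.884.

E[X] = C(36,6)·2^(1−C(6,2)) = 121737/1024 ≈ 118.884.


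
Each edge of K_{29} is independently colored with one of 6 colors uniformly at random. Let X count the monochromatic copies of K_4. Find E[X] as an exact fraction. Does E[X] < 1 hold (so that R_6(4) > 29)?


E[X] = C(29, 4) · 6^{1 − 6} = 23751 · 6^{−5} = 23751/7776.
As a reduced fraction: E[X] = 2639/864 ≈ 3.054.
Is E[X] < 1? NO.
Since E[X] ≥ 1, the first-moment bound is inconclusive at n = 29; it does NOT by itself certify R_6(4) > 29.

E[X] = 2639/864 ≈ 3.054; E[X] ≥ 1; first-moment method inconclusive here.


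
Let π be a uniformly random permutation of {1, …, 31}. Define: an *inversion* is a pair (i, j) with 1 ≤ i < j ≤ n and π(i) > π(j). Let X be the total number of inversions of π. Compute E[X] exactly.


Write X = Σ X_I over the C(31, 2) = 465 pairs i < j, with X_I the indicator of one inversion.
There are 465 indicators.
For each fixed pair i < j, the values π(i) and π(j) are two distinct elements of {1, …, 31} in uniformly random order; by symmetry P[π(i) > π(j)] = 1/2.
By linearity: E[X] = 465 · (1/2) = C(31, 2) · (1/2) = 465/2 = 465/2 ≈ 232.5000.

E[X] = 465/2 = 232.5000.


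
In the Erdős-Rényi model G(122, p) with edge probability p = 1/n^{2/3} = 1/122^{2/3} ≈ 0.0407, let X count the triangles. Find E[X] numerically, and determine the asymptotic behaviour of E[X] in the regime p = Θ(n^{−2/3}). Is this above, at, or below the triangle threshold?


Number of potential triangles: C(122, 3) = 295240.
Each occurs with probability p³ ≈ (0.0407)³ ≈ 6.71862e-05.
By linearity: E[X] = C(122, 3)·p³ ≈ 295240 · 6.71862e-05 ≈ 19.836.
Since α = 2/3 < 1, p = c/n^{2/3} ≫ 1/n is above the triangle threshold p ~ 1/n. Asymptotically E[X] ~ (c³/6)·n^{3(1−α)} = (1³/6)·n^{1} → ∞; triangles are abundant w.h.p.

E[X] ≈ 19.836; in regime p = Θ(1/n^{2/3}) E[X] diverges (above the triangle threshold p ~ 1/n).


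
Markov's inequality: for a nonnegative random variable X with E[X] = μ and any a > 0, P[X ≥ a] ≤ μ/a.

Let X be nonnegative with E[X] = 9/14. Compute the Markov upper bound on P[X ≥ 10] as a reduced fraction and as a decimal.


μ = E[X] = 9/14, a = 10.
Markov: P[X ≥ 10] ≤ μ/a = (9/14)/10 = 9/140.
Numerically: ≈ 0.06429.
(Since a = 10 > μ = 0.64286, the bound 9/140 is < 1 and informative.)

P[X ≥ 10] ≤ 9/140 ≈ 0.06429.


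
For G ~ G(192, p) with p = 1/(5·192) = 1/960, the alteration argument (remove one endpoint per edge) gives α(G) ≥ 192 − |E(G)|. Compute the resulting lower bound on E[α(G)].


E[|E(G)|] = C(192, 2)·p = 18336 · (1/960) = 191/10.
E[α(G)] ≥ n − E[|E(G)|] = 192 − 191/10 = 1729/10.
Numerically: ≈ 172.9000.
(This is only a lower bound; the true E[α(G)] may be larger.)

E[α(G)] ≥ 1729/10 ≈ 172.9000.


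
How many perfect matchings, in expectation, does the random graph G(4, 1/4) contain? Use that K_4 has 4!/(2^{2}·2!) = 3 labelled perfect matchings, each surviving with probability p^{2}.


K_4 has 4!/(2^{2}·2!) = 3 labelled perfect matchings.
For each such perfect matching H, let X_H = 1 if all 2 edges of H are present in G. Then P[X_H = 1] = p^{2} = (1/4)^{2} = 1/16.
By linearity: E[X] = Σ_H E[X_H] = 3 · p^{2} = 3 · 1/16 = 3/16.
Numerically: E[X] ≈ 0.1875.

E[X] = 3 · (1/4)^{2} = 3/16 ≈ 0.1875.


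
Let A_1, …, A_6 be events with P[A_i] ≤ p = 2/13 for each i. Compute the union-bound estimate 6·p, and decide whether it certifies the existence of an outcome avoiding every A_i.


Union bound: P[∪_{i=1}^{6} A_i] ≤ Σ_i P[A_i] ≤ 6·p = 6·(2/13) = 12/13.
Numerically: 12/13 ≈ 0.9230769.
Is 12/13 < 1? YES.
Since P[∪ A_i] ≤ 12/13 < 1, the complement has P[∩ A_i^c] ≥ 1 − 12/13 = 1/13 > 0, so some outcome avoids every A_i.

6·p = 12/13 ≈ 0.9230769; existence CERTIFIED by the union bound.


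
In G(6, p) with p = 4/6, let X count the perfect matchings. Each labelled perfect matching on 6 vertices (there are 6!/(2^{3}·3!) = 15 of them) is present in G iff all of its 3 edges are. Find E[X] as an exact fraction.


K_6 has 6!/(2^{3}·3!) = 15 labelled perfect matchings.
For each such perfect matching H, let X_H = 1 if all 3 edges of H are present in G. Then P[X_H = 1] = p^{3} = (2/3)^{3} = 8/27.
By linearity of expectation: E[X] = Σ_H E[X_H] = 15 · p^{3} = 15 · 8/27 = 40/9.
Numerically: E[X] ≈ 4.444.

E[X] = 15 · (2/3)^{3} = 40/9 ≈ 4.444.


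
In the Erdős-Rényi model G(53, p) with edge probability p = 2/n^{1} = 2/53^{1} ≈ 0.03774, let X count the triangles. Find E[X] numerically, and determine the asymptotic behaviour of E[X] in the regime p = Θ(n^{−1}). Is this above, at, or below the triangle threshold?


Number of potential triangles: C(53, 3) = 23426.
Each occurs with probability p³ ≈ (0.03774)³ ≈ 5.373563e-05.
By linearity: E[X] = C(53, 3)·p³ ≈ 23426 · 5.373563e-05 ≈ 1.2588.
Here α = 1, so p = 2/n is exactly at the triangle threshold p ~ 1/n. Asymptotically E[X] → c³/6 = 2³/6 = 4/3 ≈ 1.3333, a bounded constant. In this regime the triangle count is asymptotically Poisson(c³/6).

E[X] ≈ 1.2588; in regime p = Θ(1/n^{1}) E[X] stays bounded (at the triangle threshold p ~ 1/n).


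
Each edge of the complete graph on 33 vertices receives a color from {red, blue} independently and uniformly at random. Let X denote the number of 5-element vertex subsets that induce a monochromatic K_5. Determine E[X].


Let X = Σ_S X_S over the C(33, 5) = 237336 subsets S of size 5, where X_S = 1 if the K_5 on S is monochromatic.
For a fixed S, the K_5 on S has C(5, 2) = 10 edges. P[all 10 edges red] = (1/2)^10, and likewise for blue, so P[monochromatic] = 2·(1/2)^10 = 2^{1 − 10} = 1/512.
Summing: E[X] = C(33, 5) · 2^{1 − 10} = 237336 · 1/512 = 29667/64.
Numerically: E[X] ≈ 463.54688.

E[X] = C(33,5)·2^(1−C(5,2)) = 29667/64 ≈ 463.54688.


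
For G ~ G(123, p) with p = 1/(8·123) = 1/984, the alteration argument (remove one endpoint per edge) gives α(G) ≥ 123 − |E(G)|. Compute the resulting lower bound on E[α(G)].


E[|E(G)|] = C(123, 2)·p = 7503 · (1/984) = 61/8.
E[α(G)] ≥ n − E[|E(G)|] = 123 − 61/8 = 923/8.
Numerically: ≈ 115.375.
(This is only a lower bound; the true E[α(G)] may be larger.)

E[α(G)] ≥ 923/8 ≈ 115.375.


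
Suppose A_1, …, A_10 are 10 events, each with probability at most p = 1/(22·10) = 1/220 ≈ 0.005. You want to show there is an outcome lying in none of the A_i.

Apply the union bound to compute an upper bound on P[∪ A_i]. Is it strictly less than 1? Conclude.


Union bound: P[∪_{i=1}^{10} A_i] ≤ Σ_i P[A_i] ≤ 10·p = 10·(1/220) = 1/22.
Numerically: 1/22 ≈ 0.045.
Is 1/22 < 1? YES.
Since P[∪ A_i] ≤ 1/22 < 1, the complement has P[∩ A_i^c] ≥ 1 − 1/22 = 21/22 > 0, so some outcome avoids every A_i.

10·p = 1/22 ≈ 0.045; existence CERTIFIED by the union bound.


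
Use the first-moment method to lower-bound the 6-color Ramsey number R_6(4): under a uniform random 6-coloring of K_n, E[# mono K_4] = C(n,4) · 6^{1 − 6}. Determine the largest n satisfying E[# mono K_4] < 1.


We need C(n, 4) · 6^{1 − 6} < 1, i.e. C(n, 4) < 6^{6 − 1} = 7776.
Check values of n near the boundary:
  n = 18: C(18, 4) = 3060; 3060 < 7776? YES
  n = 19: C(19, 4) = 3876; 3876 < 7776? YES
  n = 20: C(20, 4) = 4845; 4845 < 7776? YES
  n = 21: C(21, 4) = 5985; 5985 < 7776? YES
  n = 22: C(22, 4) = 7315; 7315 < 7776? YES
  n = 23: C(23, 4) = 8855; 8855 < 7776? NO
  n = 24: C(24, 4) = 10626; 10626 < 7776? NO
  n = 25: C(25, 4) = 12650; 12650 < 7776? NO
The largest n with C(n, 4) < 7776 is n = 22 (where E[X] = 7315/7776 ≈ 0.941). Hence R_6(4) > 22, i.e. R_6(4) ≥ 23.

Largest n = 22; hence R_6(4) > 22.


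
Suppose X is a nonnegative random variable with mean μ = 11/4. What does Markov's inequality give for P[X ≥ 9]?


μ = E[X] = 11/4, a = 9.
Markov: P[X ≥ 9] ≤ μ/a = (11/4)/9 = 11/36.
Numerically: ≈ 0.306.
(Since a = 9 > μ = 2.750, the bound 11/36 is < 1 and informative.)

P[X ≥ 9] ≤ 11/36 ≈ 0.306.
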